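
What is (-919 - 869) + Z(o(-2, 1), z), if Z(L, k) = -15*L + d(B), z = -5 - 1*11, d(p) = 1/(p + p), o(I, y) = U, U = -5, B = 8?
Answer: -27407/16 ≈ -1712.9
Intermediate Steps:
o(I, y) = -5
d(p) = 1/(2*p)
z = -16 (z = -5 - 11 = -16)
Z(L, k) = 1/16 - 15*L (Z(L, k) = -15*L + (1/2)/8 = -15*L + (1/2)*(1/8) = -15*L + 1/16 = 1/16 - 15*L)
(-919 - 869) + Z(o(-2, 1), z) = (-919 - 869) + (1/16 - 15*(-5)) = -1788 + (1/16 + 75) = -1788 + 1201/16 = -27407/16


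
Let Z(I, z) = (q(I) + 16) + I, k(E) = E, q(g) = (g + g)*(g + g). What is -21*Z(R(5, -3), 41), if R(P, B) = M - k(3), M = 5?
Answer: -714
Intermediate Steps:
q(g) = 4*g² (q(g) = (2*g)*(2*g) = 4*g²)
R(P, B) = 2 (R(P, B) = 5 - 1*3 = 5 - 3 = 2)
Z(I, z) = 16 + I + 4*I² (Z(I, z) = (4*I² + 16) + I = (16 + 4*I²) + I = 16 + I + 4*I²)
-21*Z(R(5, -3), 41) = -21*(16 + 2 + 4*2²) = -21*(16 + 2 + 4*4) = -21*(16 + 2 + 16) = -21*34 = -714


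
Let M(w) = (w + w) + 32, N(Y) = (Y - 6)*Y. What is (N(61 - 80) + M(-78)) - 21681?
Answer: -21330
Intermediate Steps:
N(Y) = Y*(-6 + Y) (N(Y) = (-6 + Y)*Y = Y*(-6 + Y))
M(w) = 32 + 2*w (M(w) = 2*w + 32 = 32 + 2*w)
(N(61 - 80) + M(-78)) - 21681 = ((61 - 80)*(-6 + (61 - 80)) + (32 + 2*(-78))) - 21681 = (-19*(-6 - 19) + (32 - 156)) - 21681 = (-19*(-25) - 124) - 21681 = (475 - 124) - 21681 = 351 - 21681 = -21330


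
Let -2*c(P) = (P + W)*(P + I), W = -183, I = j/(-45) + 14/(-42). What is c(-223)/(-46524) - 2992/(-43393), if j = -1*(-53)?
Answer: 95259085597/90846716940 ≈ 1.0486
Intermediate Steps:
j = 53
I = -68/45 (I = 53/(-45) + 14/(-42) = 53*(-1/45) + 14*(-1/42) = -53/45 - 1/3 = -68/45 ≈ -1.5111)
c(P) = -(-183 + P)*(-68/45 + P)/2 (c(P) = -(P - 183)*(P - 68/45)/2 = -(-183 + P)*(-68/45 + P)/2)
c(-223)/(-46524) - 2992/(-43393) = (-2074/15 - 1/2*(-223)**2 + (8303/90)*(-223))/(-46524) - 2992/(-43393) = (-2074/15 - 1/2*49729 - 1851569/90)*(-1/46524) - 2992*(-1/43393) = (-2074/15 - 49729/2 - 1851569/90)*(-1/46524) + 2992/43393 = -2050909/45*(-1/46524) + 2992/43393 = 2050909/2093580 + 2992/43393 = 95259085597/90846716940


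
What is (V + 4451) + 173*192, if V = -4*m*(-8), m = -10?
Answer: 37347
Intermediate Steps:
V = -320 (V = -4*(-10)*(-8) = 40*(-8) = -320)
(V + 4451) + 173*192 = (-320 + 4451) + 173*192 = 4131 + 33216 = 37347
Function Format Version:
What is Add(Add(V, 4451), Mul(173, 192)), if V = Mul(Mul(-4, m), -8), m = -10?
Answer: 37347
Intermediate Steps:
V = -320 (V = Mul(Mul(-4, -10), -8) = Mul(40, -8) = -320)
Add(Add(V, 4451), Mul(173, 192)) = Add(Add(-320, 4451), Mul(173, 192)) = Add(4131, 33216) = 37347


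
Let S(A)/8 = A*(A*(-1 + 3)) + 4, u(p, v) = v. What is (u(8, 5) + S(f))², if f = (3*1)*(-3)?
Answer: 1776889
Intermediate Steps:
f = -9 (f = 3*(-3) = -9)
S(A) = 32 + 16*A² (S(A) = 8*(A*(A*(-1 + 3)) + 4) = 8*(A*(A*2) + 4) = 8*(A*(2*A) + 4) = 8*(2*A² + 4) = 8*(4 + 2*A²) = 32 + 16*A²)
(u(8, 5) + S(f))² = (5 + (32 + 16*(-9)²))² = (5 + (32 + 16*81))² = (5 + (32 + 1296))² = (5 + 1328)² = 1333² = 1776889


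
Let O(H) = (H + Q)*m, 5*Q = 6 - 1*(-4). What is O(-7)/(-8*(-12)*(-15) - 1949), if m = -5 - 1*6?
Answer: -55/3389 ≈ -0.016229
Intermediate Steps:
m = -11 (m = -5 - 6 = -11)
Q = 2 (Q = (6 - 1*(-4))/5 = (6 + 4)/5 = (⅕)*10 = 2)
O(H) = -22 - 11*H (O(H) = (H + 2)*(-11) = (2 + H)*(-11) = -22 - 11*H)
O(-7)/(-8*(-12)*(-15) - 1949) = (-22 - 11*(-7))/(-8*(-12)*(-15) - 1949) = (-22 + 77)/(96*(-15) - 1949) = 55/(-1440 - 1949) = 55/(-3389) = 55*(-1/3389) = -55/3389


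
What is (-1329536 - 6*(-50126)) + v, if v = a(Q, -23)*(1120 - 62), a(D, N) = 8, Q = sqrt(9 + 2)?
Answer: -1020316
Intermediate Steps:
Q = sqrt(11) ≈ 3.3166
v = 8464 (v = 8*(1120 - 62) = 8*1058 = 8464)
(-1329536 - 6*(-50126)) + v = (-1329536 - 6*(-50126)) + 8464 = (-1329536 - 1*(-300756)) + 8464 = (-1329536 + 300756) + 8464 = -1028780 + 8464 = -1020316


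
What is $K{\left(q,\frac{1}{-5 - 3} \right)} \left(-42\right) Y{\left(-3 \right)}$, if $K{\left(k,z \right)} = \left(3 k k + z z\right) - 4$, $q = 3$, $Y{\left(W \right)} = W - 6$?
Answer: $\frac{278397}{32} \approx 8699.9$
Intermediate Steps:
$Y{\left(W \right)} = -6 + W$ ($Y{\left(W \right)} = W - 6 = -6 + W$)
$K{\left(k,z \right)} = -4 + z^{2} + 3 k^{2}$ ($K{\left(k,z \right)} = \left(3 k^{2} + z^{2}\right) - 4 = \left(z^{2} + 3 k^{2}\right) - 4 = -4 + z^{2} + 3 k^{2}$)
$K{\left(q,\frac{1}{-5 - 3} \right)} \left(-42\right) Y{\left(-3 \right)} = \left(-4 + \left(\frac{1}{-5 - 3}\right)^{2} + 3 \cdot 3^{2}\right) \left(-42\right) \left(-6 - 3\right) = \left(-4 + \left(\frac{1}{-8}\right)^{2} + 3 \cdot 9\right) \left(-42\right) \left(-9\right) = \left(-4 + \left(- \frac{1}{8}\right)^{2} + 27\right) \left(-42\right) \left(-9\right) = \left(-4 + \frac{1}{64} + 27\right) \left(-42\right) \left(-9\right) = \frac{1473}{64} \left(-42\right) \left(-9\right) = \left(- \frac{30933}{32}\right) \left(-9\right) = \frac{278397}{32}$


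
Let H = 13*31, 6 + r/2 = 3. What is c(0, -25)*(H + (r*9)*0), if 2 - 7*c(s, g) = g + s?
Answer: 10881/7 ≈ 1554.4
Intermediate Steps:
r = -6 (r = -12 + 2*3 = -12 + 6 = -6)
H = 403
c(s, g) = 2/7 - g/7 - s/7 (c(s, g) = 2/7 - (g + s)/7 = 2/7 + (-g/7 - s/7) = 2/7 - g/7 - s/7)
c(0, -25)*(H + (r*9)*0) = (2/7 - ⅐*(-25) - ⅐*0)*(403 - 6*9*0) = (2/7 + 25/7 + 0)*(403 - 54*0) = 27*(403 + 0)/7 = (27/7)*403 = 10881/7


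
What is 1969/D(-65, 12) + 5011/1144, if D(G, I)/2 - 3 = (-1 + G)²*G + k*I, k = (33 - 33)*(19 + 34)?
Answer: 1417673239/323908728 ≈ 4.3768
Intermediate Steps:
k = 0 (k = 0*53 = 0)
D(G, I) = 6 + 2*G*(-1 + G)² (D(G, I) = 6 + 2*((-1 + G)²*G + 0*I) = 6 + 2*(G*(-1 + G)² + 0) = 6 + 2*(G*(-1 + G)²) = 6 + 2*G*(-1 + G)²)
1969/D(-65, 12) + 5011/1144 = 1969/(6 + 2*(-65)*(-1 - 65)²) + 5011/1144 = 1969/(6 + 2*(-65)*(-66)²) + 5011*(1/1144) = 1969/(6 + 2*(-65)*4356) + 5011/1144 = 1969/(6 - 566280) + 5011/1144 = 1969/(-566274) + 5011/1144 = 1969*(-1/566274) + 5011/1144 = -1969/566274 + 5011/1144 = 1417673239/323908728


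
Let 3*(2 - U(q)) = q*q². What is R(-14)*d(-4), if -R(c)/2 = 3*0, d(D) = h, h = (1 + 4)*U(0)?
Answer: 0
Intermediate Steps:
U(q) = 2 - q³/3 (U(q) = 2 - q*q²/3 = 2 - q³/3)
h = 10 (h = (1 + 4)*(2 - ⅓*0³) = 5*(2 - ⅓*0) = 5*(2 + 0) = 5*2 = 10)
d(D) = 10
R(c) = 0 (R(c) = -6*0 = -2*0 = 0)
R(-14)*d(-4) = 0*10 = 0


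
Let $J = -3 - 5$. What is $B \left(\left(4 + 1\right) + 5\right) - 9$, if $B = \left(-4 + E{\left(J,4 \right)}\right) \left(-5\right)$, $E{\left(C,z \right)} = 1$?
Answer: $141$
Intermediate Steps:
$J = -8$ ($J = -3 - 5 = -8$)
$B = 15$ ($B = \left(-4 + 1\right) \left(-5\right) = \left(-3\right) \left(-5\right) = 15$)
$B \left(\left(4 + 1\right) + 5\right) - 9 = 15 \left(\left(4 + 1\right) + 5\right) - 9 = 15 \left(5 + 5\right) - 9 = 15 \cdot 10 - 9 = 150 - 9 = 141$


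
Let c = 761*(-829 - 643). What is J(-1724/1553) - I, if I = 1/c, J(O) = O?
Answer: -1931209455/1739658176 ≈ -1.1101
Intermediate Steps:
c = -1120192 (c = 761*(-1472) = -1120192)
I = -1/1120192 (I = 1/(-1120192) = -1/1120192 ≈ -8.9270e-7)
J(-1724/1553) - I = -1724/1553 - 1*(-1/1120192) = -1724*1/1553 + 1/1120192 = -1724/1553 + 1/1120192 = -1931209455/1739658176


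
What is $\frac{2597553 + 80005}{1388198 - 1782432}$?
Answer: $- \frac{1338779}{197117} \approx -6.7918$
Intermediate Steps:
$\frac{2597553 + 80005}{1388198 - 1782432} = \frac{2677558}{1388198 - 1782432} = \frac{2677558}{-394234} = 2677558 \left(- \frac{1}{394234}\right) = - \frac{1338779}{197117}$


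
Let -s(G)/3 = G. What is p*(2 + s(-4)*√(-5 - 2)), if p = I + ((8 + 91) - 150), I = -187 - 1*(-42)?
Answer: -392 - 2352*I*√7 ≈ -392.0 - 6222.8*I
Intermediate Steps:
s(G) = -3*G
I = -145 (I = -187 + 42 = -145)
p = -196 (p = -145 + ((8 + 91) - 150) = -145 + (99 - 150) = -145 - 51 = -196)
p*(2 + s(-4)*√(-5 - 2)) = -196*(2 + (-3*(-4))*√(-5 - 2)) = -196*(2 + 12*√(-7)) = -196*(2 + 12*(I*√7)) = -196*(2 + 12*I*√7) = -392 - 2352*I*√7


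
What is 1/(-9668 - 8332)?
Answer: -1/18000 ≈ -5.5556e-5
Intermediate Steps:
1/(-9668 - 8332) = 1/(-18000) = -1/18000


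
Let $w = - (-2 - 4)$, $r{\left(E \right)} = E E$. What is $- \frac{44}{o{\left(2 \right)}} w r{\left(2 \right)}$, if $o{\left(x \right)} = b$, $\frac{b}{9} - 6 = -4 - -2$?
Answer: $- \frac{88}{3} \approx -29.333$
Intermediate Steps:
$b = 36$ ($b = 54 + 9 \left(-4 - -2\right) = 54 + 9 \left(-4 + 2\right) = 54 + 9 \left(-2\right) = 54 - 18 = 36$)
$r{\left(E \right)} = E^{2}$
$o{\left(x \right)} = 36$
$w = 6$ ($w = \left(-1\right) \left(-6\right) = 6$)
$- \frac{44}{o{\left(2 \right)}} w r{\left(2 \right)} = - \frac{44}{36} \cdot 6 \cdot 2^{2} = \left(-44\right) \frac{1}{36} \cdot 6 \cdot 4 = \left(- \frac{11}{9}\right) 6 \cdot 4 = \left(- \frac{22}{3}\right) 4 = - \frac{88}{3}$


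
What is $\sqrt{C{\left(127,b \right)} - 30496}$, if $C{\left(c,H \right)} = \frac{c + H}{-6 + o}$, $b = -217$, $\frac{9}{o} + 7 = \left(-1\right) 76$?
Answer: $\frac{i \sqrt{5151334}}{13} \approx 174.59 i$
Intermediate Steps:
$o = - \frac{9}{83}$ ($o = \frac{9}{-7 - 76} = \frac{9}{-83} = 9 \left(- \frac{1}{83}\right) = - \frac{9}{83} \approx -0.10843$)
$C{\left(c,H \right)} = - \frac{83 H}{507} - \frac{83 c}{507}$ ($C{\left(c,H \right)} = \frac{c + H}{-6 - \frac{9}{83}} = \frac{H + c}{- \frac{507}{83}} = \left(H + c\right) \left(- \frac{83}{507}\right) = - \frac{83 H}{507} - \frac{83 c}{507}$)
$\sqrt{C{\left(127,b \right)} - 30496} = \sqrt{\left(\left(- \frac{83}{507}\right) \left(-217\right) - \frac{10541}{507}\right) - 30496} = \sqrt{\left(\frac{18011}{507} - \frac{10541}{507}\right) - 30496} = \sqrt{\frac{2490}{169} - 30496} = \sqrt{- \frac{5151334}{169}} = \frac{i \sqrt{5151334}}{13}$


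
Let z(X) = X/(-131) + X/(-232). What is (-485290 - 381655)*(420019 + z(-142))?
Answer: -5533393064001665/15196 ≈ -3.6413e+11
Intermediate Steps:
z(X) = -363*X/30392 (z(X) = X*(-1/131) + X*(-1/232) = -X/131 - X/232 = -363*X/30392)
(-485290 - 381655)*(420019 + z(-142)) = (-485290 - 381655)*(420019 - 363/30392*(-142)) = -866945*(420019 + 25773/15196) = -866945*6382634497/15196 = -5533393064001665/15196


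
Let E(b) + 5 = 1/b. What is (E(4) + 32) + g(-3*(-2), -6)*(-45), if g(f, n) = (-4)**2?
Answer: -2771/4 ≈ -692.75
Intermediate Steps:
g(f, n) = 16
E(b) = -5 + 1/b
(E(4) + 32) + g(-3*(-2), -6)*(-45) = ((-5 + 1/4) + 32) + 16*(-45) = ((-5 + 1/4) + 32) - 720 = (-19/4 + 32) - 720 = 109/4 - 720 = -2771/4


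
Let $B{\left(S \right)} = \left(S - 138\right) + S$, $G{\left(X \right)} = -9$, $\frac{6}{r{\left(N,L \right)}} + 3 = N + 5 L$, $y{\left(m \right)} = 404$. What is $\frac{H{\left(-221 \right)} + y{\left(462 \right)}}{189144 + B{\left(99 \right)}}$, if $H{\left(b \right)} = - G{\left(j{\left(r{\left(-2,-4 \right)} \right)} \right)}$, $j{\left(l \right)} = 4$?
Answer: $\frac{413}{189204} \approx 0.0021828$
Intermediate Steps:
$r{\left(N,L \right)} = \frac{6}{-3 + N + 5 L}$ ($r{\left(N,L \right)} = \frac{6}{-3 + \left(N + 5 L\right)} = \frac{6}{-3 + N + 5 L}$)
$H{\left(b \right)} = 9$ ($H{\left(b \right)} = \left(-1\right) \left(-9\right) = 9$)
$B{\left(S \right)} = -138 + 2 S$ ($B{\left(S \right)} = \left(-138 + S\right) + S = -138 + 2 S$)
$\frac{H{\left(-221 \right)} + y{\left(462 \right)}}{189144 + B{\left(99 \right)}} = \frac{9 + 404}{189144 + \left(-138 + 2 \cdot 99\right)} = \frac{413}{189144 + \left(-138 + 198\right)} = \frac{413}{189144 + 60} = \frac{413}{189204}$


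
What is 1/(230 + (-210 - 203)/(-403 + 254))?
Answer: 149/34683 ≈ 0.0042960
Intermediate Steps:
1/(230 + (-210 - 203)/(-403 + 254)) = 1/(230 - 413/(-149)) = 1/(230 - 413*(-1/149)) = 1/(230 + 413/149) = 1/(34683/149) = 149/34683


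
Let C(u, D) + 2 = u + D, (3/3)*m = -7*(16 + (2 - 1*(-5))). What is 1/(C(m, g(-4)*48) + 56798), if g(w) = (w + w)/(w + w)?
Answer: 1/56683 ≈ 1.7642e-5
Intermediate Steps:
g(w) = 1 (g(w) = (2*w)/((2*w)) = (2*w)*(1/(2*w)) = 1)
m = -161 (m = -7*(16 + (2 - 1*(-5))) = -7*(16 + (2 + 5)) = -7*(16 + 7) = -7*23 = -161)
C(u, D) = -2 + D + u (C(u, D) = -2 + (u + D) = -2 + (D + u) = -2 + D + u)
1/(C(m, g(-4)*48) + 56798) = 1/((-2 + 1*48 - 161) + 56798) = 1/((-2 + 48 - 161) + 56798) = 1/(-115 + 56798) = 1/56683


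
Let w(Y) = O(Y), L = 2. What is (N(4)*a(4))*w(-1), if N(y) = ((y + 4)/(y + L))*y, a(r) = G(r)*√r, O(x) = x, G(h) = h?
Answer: -128/3 ≈ -42.667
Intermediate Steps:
a(r) = r^(3/2) (a(r) = r*√r = r^(3/2))
w(Y) = Y
N(y) = y*(4 + y)/(2 + y) (N(y) = ((y + 4)/(y + 2))*y = ((4 + y)/(2 + y))*y = y*(4 + y)/(2 + y))
(N(4)*a(4))*w(-1) = ((4*(4 + 4)/(2 + 4))*4^(3/2))*(-1) = ((4*8/6)*8)*(-1) = ((4*(⅙)*8)*8)*(-1) = ((16/3)*8)*(-1) = (128/3)*(-1) = -128/3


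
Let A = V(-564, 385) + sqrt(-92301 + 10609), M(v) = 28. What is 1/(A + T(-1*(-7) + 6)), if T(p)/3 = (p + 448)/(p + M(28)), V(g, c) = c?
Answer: 175972/108016119 - 1681*I*sqrt(20423)/216032238 ≈ 0.0016291 - 0.001112*I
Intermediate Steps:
T(p) = 3*(448 + p)/(28 + p) (T(p) = 3*((p + 448)/(p + 28)) = 3*((448 + p)/(28 + p)) = 3*(448 + p)/(28 + p))
A = 385 + 2*I*sqrt(20423) (A = 385 + sqrt(-92301 + 10609) = 385 + sqrt(-81692) = 385 + 2*I*sqrt(20423) ≈ 385.0 + 285.82*I)
1/(A + T(-1*(-7) + 6)) = 1/((385 + 2*I*sqrt(20423)) + 3*(448 + (-1*(-7) + 6))/(28 + (-1*(-7) + 6))) = 1/((385 + 2*I*sqrt(20423)) + 3*(448 + (7 + 6))/(28 + (7 + 6))) = 1/((385 + 2*I*sqrt(20423)) + 3*(448 + 13)/(28 + 13)) = 1/((385 + 2*I*sqrt(20423)) + 3*461/41) = 1/((385 + 2*I*sqrt(20423)) + 3*(1/41)*461) = 1/((385 + 2*I*sqrt(20423)) + 1383/41) = 1/(17168/41 + 2*I*sqrt(20423))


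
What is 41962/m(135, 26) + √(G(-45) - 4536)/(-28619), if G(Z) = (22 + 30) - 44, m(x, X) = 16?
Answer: 20981/8 - 4*I*√283/28619 ≈ 2622.6 - 0.0023513*I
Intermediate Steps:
G(Z) = 8 (G(Z) = 52 - 44 = 8)
41962/m(135, 26) + √(G(-45) - 4536)/(-28619) = 41962/16 + √(8 - 4536)/(-28619) = 41962*(1/16) + √(-4528)*(-1/28619) = 20981/8 + (4*I*√283)*(-1/28619) = 20981/8 - 4*I*√283/28619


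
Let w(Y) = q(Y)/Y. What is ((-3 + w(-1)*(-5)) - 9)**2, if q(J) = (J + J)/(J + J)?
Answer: 49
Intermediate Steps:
q(J) = 1 (q(J) = (2*J)/((2*J)) = (2*J)*(1/(2*J)) = 1)
w(Y) = 1/Y
((-3 + w(-1)*(-5)) - 9)**2 = ((-3 - 5/(-1)) - 9)**2 = ((-3 - 1*(-5)) - 9)**2 = ((-3 + 5) - 9)**2 = (2 - 9)**2 = (-7)**2 = 49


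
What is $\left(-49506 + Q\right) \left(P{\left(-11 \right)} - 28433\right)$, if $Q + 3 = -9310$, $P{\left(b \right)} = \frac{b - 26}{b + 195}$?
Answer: $\frac{307723891671}{184} \approx 1.6724 \cdot 10^{9}$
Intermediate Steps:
$P{\left(b \right)} = \frac{-26 + b}{195 + b}$
$Q = -9313$ ($Q = -3 - 9310 = -9313$)
$\left(-49506 + Q\right) \left(P{\left(-11 \right)} - 28433\right) = \left(-49506 - 9313\right) \left(\frac{-26 - 11}{195 - 11} - 28433\right) = - 58819 \left(\frac{1}{184} \left(-37\right) - 28433\right) = - 58819 \left(- \frac{37}{184} - 28433\right) = \left(-58819\right) \left(- \frac{5231709}{184}\right) = \frac{307723891671}{184}$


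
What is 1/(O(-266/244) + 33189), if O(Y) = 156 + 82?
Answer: 1/33427 ≈ 2.9916e-5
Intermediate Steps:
O(Y) = 238
1/(O(-266/244) + 33189) = 1/(238 + 33189) = 1/33427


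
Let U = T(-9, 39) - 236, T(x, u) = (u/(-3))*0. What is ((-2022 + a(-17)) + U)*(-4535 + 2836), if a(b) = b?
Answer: 3865225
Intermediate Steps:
T(x, u) = 0 (T(x, u) = (u*(-⅓))*0 = -u/3*0 = 0)
U = -236 (U = 0 - 236 = -236)
((-2022 + a(-17)) + U)*(-4535 + 2836) = ((-2022 - 17) - 236)*(-4535 + 2836) = (-2039 - 236)*(-1699) = -2275*(-1699) = 3865225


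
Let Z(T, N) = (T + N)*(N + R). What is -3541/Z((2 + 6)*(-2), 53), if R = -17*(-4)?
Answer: -3541/4477 ≈ -0.79093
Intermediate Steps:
R = 68
Z(T, N) = (68 + N)*(N + T) (Z(T, N) = (T + N)*(N + 68) = (N + T)*(68 + N) = (68 + N)*(N + T))
-3541/Z((2 + 6)*(-2), 53) = -3541/(53² + 68*53 + 68*((2 + 6)*(-2)) + 53*((2 + 6)*(-2))) = -3541/(2809 + 3604 + 68*(8*(-2)) + 53*(8*(-2))) = -3541/(2809 + 3604 + 68*(-16) + 53*(-16)) = -3541/(2809 + 3604 - 1088 - 848) = -3541/4477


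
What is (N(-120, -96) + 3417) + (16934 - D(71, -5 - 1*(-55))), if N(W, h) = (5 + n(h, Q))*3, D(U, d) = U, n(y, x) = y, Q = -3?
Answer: 20007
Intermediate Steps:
N(W, h) = 15 + 3*h (N(W, h) = (5 + h)*3 = 15 + 3*h)
(N(-120, -96) + 3417) + (16934 - D(71, -5 - 1*(-55))) = ((15 + 3*(-96)) + 3417) + (16934 - 1*71) = ((15 - 288) + 3417) + (16934 - 71) = (-273 + 3417) + 16863 = 3144 + 16863 = 20007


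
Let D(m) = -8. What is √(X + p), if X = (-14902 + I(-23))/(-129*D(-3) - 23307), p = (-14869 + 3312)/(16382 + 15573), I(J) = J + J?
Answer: √522262477/41085 ≈ 0.55624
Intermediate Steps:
I(J) = 2*J
p = -1651/4565 (p = -11557/31955 = -11557*1/31955 = -1651/4565 ≈ -0.36166)
X = 14948/22275 (X = (-14902 + 2*(-23))/(-129*(-8) - 23307) = (-14902 - 46)/(1032 - 23307) = -14948/(-22275) = -14948*(-1/22275) = 14948/22275 ≈ 0.67107)
√(X + p) = √(14948/22275 - 1651/4565) = √(572029/1848825) = √522262477/41085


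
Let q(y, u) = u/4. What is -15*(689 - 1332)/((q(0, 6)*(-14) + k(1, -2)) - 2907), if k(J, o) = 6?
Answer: -3215/974 ≈ -3.3008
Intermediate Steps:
q(y, u) = u/4 (q(y, u) = u*(¼) = u/4)
-15*(689 - 1332)/((q(0, 6)*(-14) + k(1, -2)) - 2907) = -15*(689 - 1332)/((((¼)*6)*(-14) + 6) - 2907) = -(-9645)/(((3/2)*(-14) + 6) - 2907) = -(-9645)/((-21 + 6) - 2907) = -(-9645)/(-15 - 2907) = -(-9645)/(-2922) = -(-9645)*(-1)/2922 = -15*643/2922 = -3215/974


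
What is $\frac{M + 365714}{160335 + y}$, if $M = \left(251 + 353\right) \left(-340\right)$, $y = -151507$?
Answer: $\frac{80177}{4414} \approx 18.164$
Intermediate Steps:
$M = -205360$ ($M = 604 \left(-340\right) = -205360$)
$\frac{M + 365714}{160335 + y} = \frac{-205360 + 365714}{160335 - 151507} = \frac{160354}{8828} = 160354 \cdot \frac{1}{8828} = \frac{80177}{4414}$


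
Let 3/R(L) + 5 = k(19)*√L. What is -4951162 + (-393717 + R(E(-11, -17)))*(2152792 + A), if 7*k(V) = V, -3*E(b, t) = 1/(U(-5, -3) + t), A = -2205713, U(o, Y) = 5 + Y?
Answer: 1140787687785055/54764 + 63346437*√5/54764 ≈ 2.0831e+10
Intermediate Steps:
E(b, t) = -1/(3*(2 + t)) (E(b, t) = -1/(3*((5 - 3) + t)) = -1/(3*(2 + t)))
k(V) = V/7
R(L) = 3/(-5 + 19*√L/7) (R(L) = 3/(-5 + ((⅐)*19)*√L) = 3/(-5 + 19*√L/7))
-4951162 + (-393717 + R(E(-11, -17)))*(2152792 + A) = -4951162 + (-393717 + 21/(-35 + 19*√(-1/(6 + 3*(-17)))))*(2152792 - 2205713) = -4951162 + (-393717 + 21/(-35 + 19*√(-1/(6 - 51))))*(-52921) = -4951162 + (-393717 + 21/(-35 + 19*√(-1/(-45))))*(-52921) = -4951162 + (-393717 + 21/(-35 + 19*√(-1*(-1/45))))*(-52921) = -4951162 + (-393717 + 21/(-35 + 19*√(1/45)))*(-52921) = -4951162 + (-393717 + 21/(-35 + 19*(√5/15)))*(-52921) = -4951162 + (-393717 + 21/(-35 + 19*√5/15))*(-52921) = -4951162 + (20835897357 - 1111341/(-35 + 19*√5/15)) = 20830946195 - 1111341/(-35 + 19*√5/15)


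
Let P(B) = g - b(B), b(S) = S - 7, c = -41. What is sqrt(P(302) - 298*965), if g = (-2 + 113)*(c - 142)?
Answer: 3*I*sqrt(34242) ≈ 555.14*I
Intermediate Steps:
b(S) = -7 + S
g = -20313 (g = (-2 + 113)*(-41 - 142) = 111*(-183) = -20313)
P(B) = -20306 - B (P(B) = -20313 - (-7 + B) = -20313 + (7 - B) = -20306 - B)
sqrt(P(302) - 298*965) = sqrt((-20306 - 1*302) - 298*965) = sqrt((-20306 - 302) - 287570) = sqrt(-20608 - 287570) = sqrt(-308178) = 3*I*sqrt(34242)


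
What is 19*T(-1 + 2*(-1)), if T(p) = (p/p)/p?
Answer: -19/3 ≈ -6.3333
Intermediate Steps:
T(p) = 1/p
19*T(-1 + 2*(-1)) = 19/(-1 + 2*(-1)) = 19/(-1 - 2) = 19/(-3) = 19*(-1/3) = -19/3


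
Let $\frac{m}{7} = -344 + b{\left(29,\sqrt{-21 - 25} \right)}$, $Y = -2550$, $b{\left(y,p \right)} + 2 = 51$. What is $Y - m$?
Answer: $-485$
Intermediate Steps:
$b{\left(y,p \right)} = 49$ ($b{\left(y,p \right)} = -2 + 51 = 49$)
$m = -2065$ ($m = 7 \left(-344 + 49\right) = 7 \left(-295\right) = -2065$)
$Y - m = -2550 - -2065 = -2550 + 2065 = -485$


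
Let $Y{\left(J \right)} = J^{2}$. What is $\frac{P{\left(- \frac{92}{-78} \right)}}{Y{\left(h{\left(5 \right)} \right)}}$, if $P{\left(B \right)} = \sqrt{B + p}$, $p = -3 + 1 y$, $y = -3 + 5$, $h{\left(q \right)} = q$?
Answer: $\frac{\sqrt{273}}{975} \approx 0.016946$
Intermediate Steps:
$y = 2$
$p = -1$ ($p = -3 + 1 \cdot 2 = -3 + 2 = -1$)
$P{\left(B \right)} = \sqrt{-1 + B}$ ($P{\left(B \right)} = \sqrt{B - 1} = \sqrt{-1 + B}$)
$\frac{P{\left(- \frac{92}{-78} \right)}}{Y{\left(h{\left(5 \right)} \right)}} = \frac{\sqrt{-1 - \frac{92}{-78}}}{5^{2}} = \frac{\sqrt{-1 - - \frac{46}{39}}}{25} = \sqrt{-1 + \frac{46}{39}} \cdot \frac{1}{25} = \sqrt{\frac{7}{39}} \cdot \frac{1}{25} = \frac{\sqrt{273}}{39} \cdot \frac{1}{25} = \frac{\sqrt{273}}{975}$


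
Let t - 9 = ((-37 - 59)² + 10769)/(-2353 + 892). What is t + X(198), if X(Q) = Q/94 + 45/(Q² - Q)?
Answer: -765270767/297602778 ≈ -2.5714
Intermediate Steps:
X(Q) = 45/(Q² - Q) + Q/94 (X(Q) = Q*(1/94) + 45/(Q² - Q) = Q/94 + 45/(Q² - Q) = 45/(Q² - Q) + Q/94)
t = -6836/1461 (t = 9 + ((-37 - 59)² + 10769)/(-2353 + 892) = 9 + ((-96)² + 10769)/(-1461) = 9 + (9216 + 10769)*(-1/1461) = 9 + 19985*(-1/1461) = 9 - 19985/1461 = -6836/1461 ≈ -4.6790)
t + X(198) = -6836/1461 + (1/94)*(4230 + 198³ - 1*198²)/(198*(-1 + 198)) = -6836/1461 + (1/94)*(1/198)*(4230 + 7762392 - 1*39204)/197 = -6836/1461 + (1/94)*(1/198)*(1/197)*(4230 + 7762392 - 39204) = -6836/1461 + (1/94)*(1/198)*(1/197)*7727418 = -6836/1461 + 429301/203698 = -765270767/297602778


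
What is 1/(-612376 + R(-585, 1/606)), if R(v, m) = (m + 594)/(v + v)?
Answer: -141804/86837438297 ≈ -1.6330e-6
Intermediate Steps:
R(v, m) = (594 + m)/(2*v) (R(v, m) = (594 + m)/((2*v)) = (594 + m)*(1/(2*v)) = (594 + m)/(2*v))
1/(-612376 + R(-585, 1/606)) = 1/(-612376 + (1/2)*(594 + 1/606)/(-585)) = 1/(-612376 + (1/2)*(-1/585)*(594 + 1/606)) = 1/(-612376 + (1/2)*(-1/585)*(359965/606)) = 1/(-612376 - 71993/141804) = 1/(-86837438297/141804) = -141804/86837438297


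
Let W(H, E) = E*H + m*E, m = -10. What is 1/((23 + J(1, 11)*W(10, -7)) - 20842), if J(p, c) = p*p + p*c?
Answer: -1/20819 ≈ -4.8033e-5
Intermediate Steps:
J(p, c) = p**2 + c*p
W(H, E) = -10*E + E*H (W(H, E) = E*H - 10*E = -10*E + E*H)
1/((23 + J(1, 11)*W(10, -7)) - 20842) = 1/((23 + (1*(11 + 1))*(-7*(-10 + 10))) - 20842) = 1/((23 + (1*12)*(-7*0)) - 20842) = 1/((23 + 12*0) - 20842) = 1/((23 + 0) - 20842) = 1/(23 - 20842) = 1/(-20819) = -1/20819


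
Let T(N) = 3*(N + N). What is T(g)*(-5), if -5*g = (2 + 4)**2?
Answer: 216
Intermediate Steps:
g = -36/5 (g = -(2 + 4)**2/5 = -1/5*6**2 = -1/5*36 = -36/5 ≈ -7.2000)
T(N) = 6*N (T(N) = 3*(2*N) = 6*N)
T(g)*(-5) = (6*(-36/5))*(-5) = -216/5*(-5) = 216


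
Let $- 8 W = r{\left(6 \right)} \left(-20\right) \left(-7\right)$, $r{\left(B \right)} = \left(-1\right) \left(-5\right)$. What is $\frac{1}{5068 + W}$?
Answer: $\frac{2}{9961} \approx 0.00020078$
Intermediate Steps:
$r{\left(B \right)} = 5$
$W = - \frac{175}{2}$ ($W = - \frac{5 \left(-20\right) \left(-7\right)}{8} = - \frac{\left(-100\right) \left(-7\right)}{8} = \left(- \frac{1}{8}\right) 700 = - \frac{175}{2} \approx -87.5$)
$\frac{1}{5068 + W} = \frac{1}{5068 - \frac{175}{2}} = \frac{1}{\frac{9961}{2}} = \frac{2}{9961}$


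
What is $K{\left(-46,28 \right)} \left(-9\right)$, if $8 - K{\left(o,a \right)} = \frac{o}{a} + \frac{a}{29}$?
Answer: $- \frac{31707}{406} \approx -78.096$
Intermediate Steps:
$K{\left(o,a \right)} = 8 - \frac{a}{29} - \frac{o}{a}$ ($K{\left(o,a \right)} = 8 - \left(\frac{o}{a} + \frac{a}{29}\right) = 8 - \left(\frac{a}{29} + \frac{o}{a}\right) = 8 - \frac{a}{29} - \frac{o}{a}$)
$K{\left(-46,28 \right)} \left(-9\right) = \left(8 - \frac{28}{29} - - \frac{46}{28}\right) \left(-9\right) = \left(8 - \frac{28}{29} - \left(-46\right) \frac{1}{28}\right) \left(-9\right) = \left(8 - \frac{28}{29} + \frac{23}{14}\right) \left(-9\right) = \frac{3523}{406} \left(-9\right) = - \frac{31707}{406}$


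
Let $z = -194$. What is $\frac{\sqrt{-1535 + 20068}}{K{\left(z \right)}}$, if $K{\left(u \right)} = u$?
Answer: $- \frac{\sqrt{18533}}{194} \approx -0.70173$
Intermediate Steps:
$\frac{\sqrt{-1535 + 20068}}{K{\left(z \right)}} = \frac{\sqrt{-1535 + 20068}}{-194} = \sqrt{18533} \left(- \frac{1}{194}\right) = - \frac{\sqrt{18533}}{194}$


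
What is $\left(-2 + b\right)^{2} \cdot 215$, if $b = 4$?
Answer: $860$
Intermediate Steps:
$\left(-2 + b\right)^{2} \cdot 215 = \left(-2 + 4\right)^{2} \cdot 215 = 2^{2} \cdot 215 = 4 \cdot 215 = 860$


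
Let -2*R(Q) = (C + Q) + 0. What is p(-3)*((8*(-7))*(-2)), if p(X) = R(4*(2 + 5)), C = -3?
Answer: -1400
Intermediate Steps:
R(Q) = 3/2 - Q/2 (R(Q) = -((-3 + Q) + 0)/2 = -(-3 + Q)/2 = 3/2 - Q/2)
p(X) = -25/2 (p(X) = 3/2 - 2*(2 + 5) = 3/2 - 2*7 = 3/2 - ½*28 = 3/2 - 14 = -25/2)
p(-3)*((8*(-7))*(-2)) = -25*8*(-7)*(-2)/2 = -(-700)*(-2) = -25/2*112 = -1400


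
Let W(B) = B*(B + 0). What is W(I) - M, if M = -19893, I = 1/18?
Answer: 6445333/324 ≈ 19893.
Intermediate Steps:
I = 1/18 ≈ 0.055556
W(B) = B² (W(B) = B*B = B²)
W(I) - M = (1/18)² - 1*(-19893) = 1/324 + 19893 = 6445333/324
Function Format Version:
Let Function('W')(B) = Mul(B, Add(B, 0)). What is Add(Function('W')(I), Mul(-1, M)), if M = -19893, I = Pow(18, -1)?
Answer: Rational(6445333, 324) ≈ 19893.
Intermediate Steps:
I = Rational(1, 18) ≈ 0.055556
Function('W')(B) = Pow(B, 2) (Function('W')(B) = Mul(B, B) = Pow(B, 2))
Add(Function('W')(I), Mul(-1, M)) = Add(Pow(Rational(1, 18), 2), Mul(-1, -19893)) = Add(Rational(1, 324), 19893) = Rational(6445333, 324)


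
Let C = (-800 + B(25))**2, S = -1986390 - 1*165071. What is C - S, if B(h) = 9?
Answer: 2777142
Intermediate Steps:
S = -2151461 (S = -1986390 - 165071 = -2151461)
C = 625681 (C = (-800 + 9)**2 = (-791)**2 = 625681)
C - S = 625681 - 1*(-2151461) = 625681 + 2151461 = 2777142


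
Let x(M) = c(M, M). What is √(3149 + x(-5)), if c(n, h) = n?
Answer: 2*√786 ≈ 56.071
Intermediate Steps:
x(M) = M
√(3149 + x(-5)) = √(3149 - 5) = √3144 = 2*√786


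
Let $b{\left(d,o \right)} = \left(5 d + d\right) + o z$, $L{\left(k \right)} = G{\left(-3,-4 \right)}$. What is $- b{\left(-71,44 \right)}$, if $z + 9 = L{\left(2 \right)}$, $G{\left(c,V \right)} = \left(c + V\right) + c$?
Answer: $1262$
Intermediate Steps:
$G{\left(c,V \right)} = V + 2 c$ ($G{\left(c,V \right)} = \left(V + c\right) + c = V + 2 c$)
$L{\left(k \right)} = -10$ ($L{\left(k \right)} = -4 + 2 \left(-3\right) = -4 - 6 = -10$)
$z = -19$ ($z = -9 - 10 = -19$)
$b{\left(d,o \right)} = - 19 o + 6 d$ ($b{\left(d,o \right)} = \left(5 d + d\right) + o \left(-19\right) = 6 d - 19 o = - 19 o + 6 d$)
$- b{\left(-71,44 \right)} = - (\left(-19\right) 44 + 6 \left(-71\right)) = - (-836 - 426) = \left(-1\right) \left(-1262\right) = 1262$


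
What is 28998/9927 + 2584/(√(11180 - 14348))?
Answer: 3222/1103 - 323*I*√22/33 ≈ 2.9211 - 45.909*I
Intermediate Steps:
28998/9927 + 2584/(√(11180 - 14348)) = 28998*(1/9927) + 2584/(√(-3168)) = 3222/1103 + 2584/((12*I*√22)) = 3222/1103 + 2584*(-I*√22/264) = 3222/1103 - 323*I*√22/33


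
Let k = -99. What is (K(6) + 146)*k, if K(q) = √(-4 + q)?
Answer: -14454 - 99*√2 ≈ -14594.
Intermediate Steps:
(K(6) + 146)*k = (√(-4 + 6) + 146)*(-99) = (√2 + 146)*(-99) = (146 + √2)*(-99) = -14454 - 99*√2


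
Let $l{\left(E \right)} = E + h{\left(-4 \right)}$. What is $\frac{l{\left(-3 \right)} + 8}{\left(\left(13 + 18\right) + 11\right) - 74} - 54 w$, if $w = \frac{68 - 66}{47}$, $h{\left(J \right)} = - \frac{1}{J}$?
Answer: $- \frac{14811}{6016} \approx -2.4619$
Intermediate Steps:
$w = \frac{2}{47}$ ($w = 2 \cdot \frac{1}{47} = \frac{2}{47} \approx 0.042553$)
$l{\left(E \right)} = \frac{1}{4} + E$ ($l{\left(E \right)} = E - \frac{1}{-4} = E - - \frac{1}{4} = E + \frac{1}{4} = \frac{1}{4} + E$)
$\frac{l{\left(-3 \right)} + 8}{\left(\left(13 + 18\right) + 11\right) - 74} - 54 w = \frac{\left(\frac{1}{4} - 3\right) + 8}{\left(\left(13 + 18\right) + 11\right) - 74} - \frac{108}{47} = \frac{- \frac{11}{4} + 8}{\left(31 + 11\right) - 74} - \frac{108}{47} = \frac{21}{4 \left(42 - 74\right)} - \frac{108}{47} = \frac{21}{4 \left(-32\right)} - \frac{108}{47} = \frac{21}{4} \left(- \frac{1}{32}\right) - \frac{108}{47} = - \frac{21}{128} - \frac{108}{47} = - \frac{14811}{6016}$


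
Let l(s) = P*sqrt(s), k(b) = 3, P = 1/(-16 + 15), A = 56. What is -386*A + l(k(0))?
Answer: -21616 - sqrt(3) ≈ -21618.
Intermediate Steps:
P = -1 (P = 1/(-1) = -1)
l(s) = -sqrt(s)
-386*A + l(k(0)) = -386*56 - sqrt(3) = -21616 - sqrt(3)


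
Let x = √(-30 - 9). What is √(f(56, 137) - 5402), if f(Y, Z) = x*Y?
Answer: √(-5402 + 56*I*√39) ≈ 2.3779 + 73.537*I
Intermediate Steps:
x = I*√39 (x = √(-39) = I*√39 ≈ 6.245*I)
f(Y, Z) = I*Y*√39 (f(Y, Z) = (I*√39)*Y = I*Y*√39)
√(f(56, 137) - 5402) = √(I*56*√39 - 5402) = √(56*I*√39 - 5402) = √(-5402 + 56*I*√39)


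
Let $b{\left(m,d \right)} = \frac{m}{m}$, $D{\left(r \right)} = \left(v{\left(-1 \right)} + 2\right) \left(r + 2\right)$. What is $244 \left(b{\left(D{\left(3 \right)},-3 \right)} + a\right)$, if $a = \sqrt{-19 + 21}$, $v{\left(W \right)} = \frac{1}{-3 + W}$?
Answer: $244 + 244 \sqrt{2} \approx 589.07$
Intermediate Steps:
$a = \sqrt{2} \approx 1.4142$
$D{\left(r \right)} = \frac{7}{2} + \frac{7 r}{4}$ ($D{\left(r \right)} = \left(\frac{1}{-3 - 1} + 2\right) \left(r + 2\right) = \left(\frac{1}{-4} + 2\right) \left(2 + r\right) = \left(- \frac{1}{4} + 2\right) \left(2 + r\right) = \frac{7 \left(2 + r\right)}{4} = \frac{7}{2} + \frac{7 r}{4}$)
$b{\left(m,d \right)} = 1$
$244 \left(b{\left(D{\left(3 \right)},-3 \right)} + a\right) = 244 \left(1 + \sqrt{2}\right) = 244 + 244 \sqrt{2}$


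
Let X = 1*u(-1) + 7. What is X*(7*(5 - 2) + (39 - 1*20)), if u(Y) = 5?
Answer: 480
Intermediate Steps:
X = 12 (X = 1*5 + 7 = 5 + 7 = 12)
X*(7*(5 - 2) + (39 - 1*20)) = 12*(7*(5 - 2) + (39 - 1*20)) = 12*(7*3 + (39 - 20)) = 12*(21 + 19) = 12*40 = 480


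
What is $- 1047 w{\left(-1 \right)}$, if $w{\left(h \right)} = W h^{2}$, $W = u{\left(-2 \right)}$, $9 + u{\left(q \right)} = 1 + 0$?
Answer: $8376$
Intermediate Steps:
$u{\left(q \right)} = -8$ ($u{\left(q \right)} = -9 + \left(1 + 0\right) = -9 + 1 = -8$)
$W = -8$
$w{\left(h \right)} = - 8 h^{2}$
$- 1047 w{\left(-1 \right)} = - 1047 \left(- 8 \left(-1\right)^{2}\right) = - 1047 \left(\left(-8\right) 1\right) = \left(-1047\right) \left(-8\right) = 8376$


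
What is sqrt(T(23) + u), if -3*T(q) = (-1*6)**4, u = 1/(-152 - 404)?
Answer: I*sqrt(33386827)/278 ≈ 20.785*I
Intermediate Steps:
u = -1/556 (u = 1/(-556) = -1/556 ≈ -0.0017986)
T(q) = -432 (T(q) = -(-1*6)**4/3 = -1/3*(-6)**4 = -1/3*1296 = -432)
sqrt(T(23) + u) = sqrt(-432 - 1/556) = sqrt(-240193/556) = I*sqrt(33386827)/278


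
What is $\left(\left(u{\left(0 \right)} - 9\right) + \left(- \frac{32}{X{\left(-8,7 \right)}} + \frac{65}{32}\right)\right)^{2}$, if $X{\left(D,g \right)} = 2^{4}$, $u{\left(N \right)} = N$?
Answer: $\frac{82369}{1024} \approx 80.438$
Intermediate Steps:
$X{\left(D,g \right)} = 16$
$\left(\left(u{\left(0 \right)} - 9\right) + \left(- \frac{32}{X{\left(-8,7 \right)}} + \frac{65}{32}\right)\right)^{2} = \left(\left(0 - 9\right) + \left(- \frac{32}{16} + \frac{65}{32}\right)\right)^{2} = \left(-9 + \left(\left(-32\right) \frac{1}{16} + 65 \cdot \frac{1}{32}\right)\right)^{2} = \left(-9 + \left(-2 + \frac{65}{32}\right)\right)^{2} = \left(-9 + \frac{1}{32}\right)^{2} = \left(- \frac{287}{32}\right)^{2} = \frac{82369}{1024}$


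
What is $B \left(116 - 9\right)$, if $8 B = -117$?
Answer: $- \frac{12519}{8} \approx -1564.9$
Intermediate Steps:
$B = - \frac{117}{8}$ ($B = \frac{1}{8} \left(-117\right) = - \frac{117}{8} \approx -14.625$)
$B \left(116 - 9\right) = - \frac{117 \left(116 - 9\right)}{8} = \left(- \frac{117}{8}\right) 107 = - \frac{12519}{8}$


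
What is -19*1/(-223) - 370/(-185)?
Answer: 465/223 ≈ 2.0852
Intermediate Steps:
-19*1/(-223) - 370/(-185) = -19*(-1/223) - 370*(-1/185) = 19/223 + 2 = 465/223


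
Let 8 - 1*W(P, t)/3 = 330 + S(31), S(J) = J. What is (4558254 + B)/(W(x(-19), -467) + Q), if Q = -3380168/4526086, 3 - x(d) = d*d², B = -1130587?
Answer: -7756957810681/2398252621 ≈ -3234.4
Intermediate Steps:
x(d) = 3 - d³ (x(d) = 3 - d*d² = 3 - d³)
W(P, t) = -1059 (W(P, t) = 24 - 3*(330 + 31) = 24 - 3*361 = 24 - 1083 = -1059)
Q = -1690084/2263043 (Q = -3380168*1/4526086 = -1690084/2263043 ≈ -0.74682)
(4558254 + B)/(W(x(-19), -467) + Q) = (4558254 - 1130587)/(-1059 - 1690084/2263043) = 3427667/(-2398252621/2263043) = 3427667*(-2263043/2398252621) = -7756957810681/2398252621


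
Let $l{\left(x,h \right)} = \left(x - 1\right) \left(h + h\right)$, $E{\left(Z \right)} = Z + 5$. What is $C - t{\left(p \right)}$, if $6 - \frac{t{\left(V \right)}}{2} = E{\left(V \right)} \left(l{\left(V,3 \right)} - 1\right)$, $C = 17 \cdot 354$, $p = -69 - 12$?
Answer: $80942$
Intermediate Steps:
$E{\left(Z \right)} = 5 + Z$
$p = -81$ ($p = -69 - 12 = -81$)
$l{\left(x,h \right)} = 2 h \left(-1 + x\right)$ ($l{\left(x,h \right)} = \left(-1 + x\right) 2 h = 2 h \left(-1 + x\right)$)
$C = 6018$
$t{\left(V \right)} = 12 - 2 \left(-7 + 6 V\right) \left(5 + V\right)$ ($t{\left(V \right)} = 12 - 2 \left(5 + V\right) \left(2 \cdot 3 \left(-1 + V\right) - 1\right) = 12 - 2 \left(5 + V\right) \left(\left(-6 + 6 V\right) - 1\right) = 12 - 2 \left(5 + V\right) \left(-7 + 6 V\right) = 12 - 2 \left(-7 + 6 V\right) \left(5 + V\right)$)
$C - t{\left(p \right)} = 6018 - \left(82 - -3726 - 12 \left(-81\right)^{2}\right) = 6018 - \left(82 + 3726 - 78732\right) = 6018 - -74924 = 6018 + 74924 = 80942$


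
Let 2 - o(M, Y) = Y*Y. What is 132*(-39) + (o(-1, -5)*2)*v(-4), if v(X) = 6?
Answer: -5424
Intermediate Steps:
o(M, Y) = 2 - Y² (o(M, Y) = 2 - Y*Y = 2 - Y²)
132*(-39) + (o(-1, -5)*2)*v(-4) = 132*(-39) + ((2 - 1*(-5)²)*2)*6 = -5148 + ((2 - 1*25)*2)*6 = -5148 + ((2 - 25)*2)*6 = -5148 - 23*2*6 = -5148 - 46*6 = -5148 - 276 = -5424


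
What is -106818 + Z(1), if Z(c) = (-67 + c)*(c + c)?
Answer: -106950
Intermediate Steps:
Z(c) = 2*c*(-67 + c) (Z(c) = (-67 + c)*(2*c) = 2*c*(-67 + c))
-106818 + Z(1) = -106818 + 2*1*(-67 + 1) = -106818 + 2*1*(-66) = -106818 - 132 = -106950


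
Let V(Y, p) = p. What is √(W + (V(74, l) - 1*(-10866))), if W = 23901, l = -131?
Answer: 2*√8659 ≈ 186.11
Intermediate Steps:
√(W + (V(74, l) - 1*(-10866))) = √(23901 + (-131 - 1*(-10866))) = √(23901 + (-131 + 10866)) = √(23901 + 10735) = √34636 = 2*√8659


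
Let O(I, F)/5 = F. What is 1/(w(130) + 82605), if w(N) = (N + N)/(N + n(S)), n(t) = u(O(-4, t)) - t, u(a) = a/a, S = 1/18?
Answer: 2357/194704665 ≈ 1.2106e-5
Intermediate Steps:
S = 1/18 ≈ 0.055556
O(I, F) = 5*F
u(a) = 1
n(t) = 1 - t
w(N) = 2*N/(17/18 + N) (w(N) = (N + N)/(N + (1 - 1*1/18)) = (2*N)/(N + (1 - 1/18)) = (2*N)/(N + 17/18) = (2*N)/(17/18 + N) = 2*N/(17/18 + N))
1/(w(130) + 82605) = 1/(36*130/(17 + 18*130) + 82605) = 1/(36*130/(17 + 2340) + 82605) = 1/(36*130/2357 + 82605) = 1/(36*130*(1/2357) + 82605) = 1/(4680/2357 + 82605) = 1/(194704665/2357) = 2357/194704665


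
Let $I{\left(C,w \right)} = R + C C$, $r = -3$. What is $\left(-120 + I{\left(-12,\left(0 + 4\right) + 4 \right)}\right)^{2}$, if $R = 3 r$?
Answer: $225$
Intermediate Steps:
$R = -9$ ($R = 3 \left(-3\right) = -9$)
$I{\left(C,w \right)} = -9 + C^{2}$ ($I{\left(C,w \right)} = -9 + C C = -9 + C^{2}$)
$\left(-120 + I{\left(-12,\left(0 + 4\right) + 4 \right)}\right)^{2} = \left(-120 - \left(9 - \left(-12\right)^{2}\right)\right)^{2} = \left(-120 + \left(-9 + 144\right)\right)^{2} = \left(-120 + 135\right)^{2} = 15^{2} = 225$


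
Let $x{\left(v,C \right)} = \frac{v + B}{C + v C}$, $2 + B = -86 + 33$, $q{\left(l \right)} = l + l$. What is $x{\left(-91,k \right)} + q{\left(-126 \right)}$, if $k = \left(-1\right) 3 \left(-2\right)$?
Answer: $- \frac{67967}{270} \approx -251.73$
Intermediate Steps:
$q{\left(l \right)} = 2 l$
$k = 6$ ($k = \left(-3\right) \left(-2\right) = 6$)
$B = -55$ ($B = -2 + \left(-86 + 33\right) = -2 - 53 = -55$)
$x{\left(v,C \right)} = \frac{-55 + v}{C + C v}$ ($x{\left(v,C \right)} = \frac{v - 55}{C + v C} = \frac{-55 + v}{C + C v}$)
$x{\left(-91,k \right)} + q{\left(-126 \right)} = \frac{-55 - 91}{6 \left(1 - 91\right)} + 2 \left(-126\right) = \frac{1}{6} \frac{1}{-90} \left(-146\right) - 252 = \frac{1}{6} \left(- \frac{1}{90}\right) \left(-146\right) - 252 = \frac{73}{270} - 252 = - \frac{67967}{270}$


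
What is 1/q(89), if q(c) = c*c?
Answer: 1/7921 ≈ 0.00012625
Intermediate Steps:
q(c) = c²
1/q(89) = 1/(89²) = 1/7921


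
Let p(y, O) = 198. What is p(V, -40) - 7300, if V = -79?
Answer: -7102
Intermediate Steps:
p(V, -40) - 7300 = 198 - 7300 = -7102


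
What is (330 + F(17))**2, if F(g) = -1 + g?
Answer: 119716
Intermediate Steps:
(330 + F(17))**2 = (330 + (-1 + 17))**2 = (330 + 16)**2 = 346**2 = 119716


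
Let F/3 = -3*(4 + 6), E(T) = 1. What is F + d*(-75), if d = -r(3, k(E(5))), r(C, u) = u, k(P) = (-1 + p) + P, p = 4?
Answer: 210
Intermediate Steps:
k(P) = 3 + P (k(P) = (-1 + 4) + P = 3 + P)
F = -90 (F = 3*(-3*(4 + 6)) = 3*(-3*10) = 3*(-30) = -90)
d = -4 (d = -(3 + 1) = -1*4 = -4)
F + d*(-75) = -90 - 4*(-75) = -90 + 300 = 210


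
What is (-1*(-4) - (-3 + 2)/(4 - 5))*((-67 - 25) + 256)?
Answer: 492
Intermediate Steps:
(-1*(-4) - (-3 + 2)/(4 - 5))*((-67 - 25) + 256) = (4 - (-1)/(-1))*(-92 + 256) = (4 - (-1)*(-1))*164 = (4 - 1*1)*164 = (4 - 1)*164 = 3*164 = 492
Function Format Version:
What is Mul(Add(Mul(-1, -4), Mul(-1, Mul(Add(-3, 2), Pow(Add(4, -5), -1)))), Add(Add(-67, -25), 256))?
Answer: 492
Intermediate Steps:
Mul(Add(Mul(-1, -4), Mul(-1, Mul(Add(-3, 2), Pow(Add(4, -5), -1)))), Add(Add(-67, -25), 256)) = Mul(Add(4, Mul(-1, Mul(-1, Pow(-1, -1)))), Add(-92, 256)) = Mul(Add(4, Mul(-1, Mul(-1, -1))), 164) = Mul(Add(4, Mul(-1, 1)), 164) = Mul(Add(4, -1), 164) = Mul(3, 164) = 492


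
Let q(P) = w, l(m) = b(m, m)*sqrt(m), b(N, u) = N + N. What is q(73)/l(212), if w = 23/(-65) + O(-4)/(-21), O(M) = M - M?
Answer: -23*sqrt(53)/2921360 ≈ -5.7317e-5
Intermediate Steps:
O(M) = 0
b(N, u) = 2*N
w = -23/65 (w = 23/(-65) + 0/(-21) = 23*(-1/65) + 0*(-1/21) = -23/65 + 0 = -23/65 ≈ -0.35385)
l(m) = 2*m**(3/2) (l(m) = (2*m)*sqrt(m) = 2*m**(3/2))
q(P) = -23/65
q(73)/l(212) = -23*sqrt(53)/44944/65 = -23*sqrt(53)/2921360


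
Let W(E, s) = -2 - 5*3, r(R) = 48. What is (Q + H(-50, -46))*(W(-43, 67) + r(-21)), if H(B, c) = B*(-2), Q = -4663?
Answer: -141453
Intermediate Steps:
W(E, s) = -17 (W(E, s) = -2 - 15 = -17)
H(B, c) = -2*B
(Q + H(-50, -46))*(W(-43, 67) + r(-21)) = (-4663 - 2*(-50))*(-17 + 48) = (-4663 + 100)*31 = -4563*31 = -141453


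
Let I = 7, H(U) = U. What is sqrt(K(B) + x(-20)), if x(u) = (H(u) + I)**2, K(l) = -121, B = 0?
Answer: 4*sqrt(3) ≈ 6.9282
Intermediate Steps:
x(u) = (7 + u)**2 (x(u) = (u + 7)**2 = (7 + u)**2)
sqrt(K(B) + x(-20)) = sqrt(-121 + (7 - 20)**2) = sqrt(-121 + (-13)**2) = sqrt(-121 + 169) = sqrt(48) = 4*sqrt(3)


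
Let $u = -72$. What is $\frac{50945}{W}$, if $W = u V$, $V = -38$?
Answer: $\frac{50945}{2736} \approx 18.62$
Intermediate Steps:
$W = 2736$ ($W = \left(-72\right) \left(-38\right) = 2736$)
$\frac{50945}{W} = \frac{50945}{2736}$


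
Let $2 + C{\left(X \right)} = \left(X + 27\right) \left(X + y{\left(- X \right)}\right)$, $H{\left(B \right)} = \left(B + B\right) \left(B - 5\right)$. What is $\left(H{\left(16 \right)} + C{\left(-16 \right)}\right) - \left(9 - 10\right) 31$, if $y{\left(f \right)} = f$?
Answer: $381$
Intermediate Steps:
$H{\left(B \right)} = 2 B \left(-5 + B\right)$
$C{\left(X \right)} = -2$ ($C{\left(X \right)} = -2 + \left(X + 27\right) \left(X - X\right) = -2 + \left(27 + X\right) 0 = -2 + 0 = -2$)
$\left(H{\left(16 \right)} + C{\left(-16 \right)}\right) - \left(9 - 10\right) 31 = \left(2 \cdot 16 \left(-5 + 16\right) - 2\right) - \left(9 - 10\right) 31 = \left(2 \cdot 16 \cdot 11 - 2\right) - \left(-1\right) 31 = \left(352 - 2\right) - -31 = 350 + 31 = 381$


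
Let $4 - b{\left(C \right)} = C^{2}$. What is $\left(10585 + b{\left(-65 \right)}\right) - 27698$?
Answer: $-21334$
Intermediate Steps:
$b{\left(C \right)} = 4 - C^{2}$
$\left(10585 + b{\left(-65 \right)}\right) - 27698 = \left(10585 + \left(4 - \left(-65\right)^{2}\right)\right) - 27698 = \left(10585 + \left(4 - 4225\right)\right) - 27698 = \left(10585 - 4221\right) - 27698 = 6364 - 27698 = -21334$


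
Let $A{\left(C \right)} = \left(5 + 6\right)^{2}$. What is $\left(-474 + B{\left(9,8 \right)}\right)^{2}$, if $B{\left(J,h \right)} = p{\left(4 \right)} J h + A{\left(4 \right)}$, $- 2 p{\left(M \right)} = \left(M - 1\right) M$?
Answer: $616225$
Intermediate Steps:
$A{\left(C \right)} = 121$ ($A{\left(C \right)} = 11^{2} = 121$)
$p{\left(M \right)} = - \frac{M \left(-1 + M\right)}{2}$ ($p{\left(M \right)} = - \frac{\left(M - 1\right) M}{2} = - \frac{\left(-1 + M\right) M}{2} = - \frac{M \left(-1 + M\right)}{2}$)
$B{\left(J,h \right)} = 121 - 6 J h$ ($B{\left(J,h \right)} = \frac{1}{2} \cdot 4 \left(1 - 4\right) J h + 121 = \frac{1}{2} \cdot 4 \left(-3\right) J h + 121 = - 6 J h + 121 = 121 - 6 J h$)
$\left(-474 + B{\left(9,8 \right)}\right)^{2} = \left(-474 + \left(121 - 54 \cdot 8\right)\right)^{2} = \left(-474 + \left(121 - 432\right)\right)^{2} = \left(-474 - 311\right)^{2} = \left(-785\right)^{2} = 616225$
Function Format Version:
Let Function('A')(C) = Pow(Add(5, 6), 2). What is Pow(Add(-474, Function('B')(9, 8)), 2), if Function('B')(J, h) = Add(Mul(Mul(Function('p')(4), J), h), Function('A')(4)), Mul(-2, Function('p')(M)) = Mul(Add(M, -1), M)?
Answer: 616225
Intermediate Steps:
Function('A')(C) = 121 (Function('A')(C) = Pow(11, 2) = 121)
Function('p')(M) = Mul(Rational(-1, 2), M, Add(-1, M)) (Function('p')(M) = Mul(Rational(-1, 2), Mul(Add(M, -1), M)) = Mul(Rational(-1, 2), Mul(Add(-1, M), M)) = Mul(Rational(-1, 2), Mul(M, Add(-1, M))) = Mul(Rational(-1, 2), M, Add(-1, M)))
Function('B')(J, h) = Add(121, Mul(-6, J, h)) (Function('B')(J, h) = Add(Mul(Mul(Mul(Rational(1, 2), 4, Add(1, Mul(-1, 4))), J), h), 121) = Add(Mul(Mul(Mul(Rational(1, 2), 4, Add(1, -4)), J), h), 121) = Add(Mul(Mul(Mul(Rational(1, 2), 4, -3), J), h), 121) = Add(Mul(Mul(-6, J), h), 121) = Add(Mul(-6, J, h), 121) = Add(121, Mul(-6, J, h)))
Pow(Add(-474, Function('B')(9, 8)), 2) = Pow(Add(-474, Add(121, Mul(-6, 9, 8))), 2) = Pow(Add(-474, Add(121, -432)), 2) = Pow(Add(-474, -311), 2) = Pow(-785, 2) = 616225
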